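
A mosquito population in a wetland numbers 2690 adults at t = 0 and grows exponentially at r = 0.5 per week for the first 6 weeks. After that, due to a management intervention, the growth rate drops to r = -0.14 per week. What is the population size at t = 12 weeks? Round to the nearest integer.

Phase 1: N(6) = 2690·e^(0.5×6) = 2690·e^3 = 54030.1.
Phase 2 runs for 12 − 6 = 6 weeks at r = -0.14.
N(12) = 54030.1·e^(-0.14×6) = 54030.1·e^-0.84 = 23325.4.

23325 adults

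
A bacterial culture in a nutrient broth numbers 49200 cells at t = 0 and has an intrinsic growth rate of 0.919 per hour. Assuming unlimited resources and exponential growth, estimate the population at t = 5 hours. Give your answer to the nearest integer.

N(t) = N₀·e^(rt) = 49200 × e^(0.919×5) = 49200 × e^4.595.
e^4.595 ≈ 98.988, so N ≈ 49200 × 98.988 = 4.870216×10^6.

4870216 cells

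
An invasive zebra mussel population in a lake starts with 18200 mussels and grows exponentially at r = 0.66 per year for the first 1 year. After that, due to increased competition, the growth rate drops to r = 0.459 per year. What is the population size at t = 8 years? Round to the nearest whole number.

Phase 1: N(1) = 18200·e^(0.66×1) = 18200·e^0.66 = 35213.2.
Phase 2 runs for 8 − 1 = 7 years at r = 0.459.
N(8) = 35213.2·e^(0.459×7) = 35213.2·e^3.213 = 875173.

875173 mussels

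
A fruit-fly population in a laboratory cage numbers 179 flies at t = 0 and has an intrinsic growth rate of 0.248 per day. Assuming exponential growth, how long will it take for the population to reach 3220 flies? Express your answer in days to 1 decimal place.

Set N₀·e^(rt) = 3220: e^(0.248·t) = 3220/179 = 17.989.
0.248·t = ln(17.989) = 2.8898, so t = 2.8898/0.248 = 11.652.

11.7 days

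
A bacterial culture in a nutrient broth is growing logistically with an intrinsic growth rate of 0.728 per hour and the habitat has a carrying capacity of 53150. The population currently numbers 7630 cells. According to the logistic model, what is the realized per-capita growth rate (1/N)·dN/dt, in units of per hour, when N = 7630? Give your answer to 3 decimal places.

0.623 per hour

(1/N)·dN/dt = r(1 − N/K) = 0.728 × (1 − 7630/53150).
= 0.728 × 0.85644 = 0.62349.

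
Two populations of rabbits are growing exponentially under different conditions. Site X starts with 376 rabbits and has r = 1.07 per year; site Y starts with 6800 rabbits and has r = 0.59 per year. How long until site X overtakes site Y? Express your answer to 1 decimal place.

6.0 years

Set 376·e^(1.07t) = 6800·e^(0.59t).
e^((1.07 − 0.59)t) = 6800/376 → e^(0.48·t) = 18.085.
0.48·t = ln(18.085) = 2.8951, so t = 2.8951/0.48 = 6.0314.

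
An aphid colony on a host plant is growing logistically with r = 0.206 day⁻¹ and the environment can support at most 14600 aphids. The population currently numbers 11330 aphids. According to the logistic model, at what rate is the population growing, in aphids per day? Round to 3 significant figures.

dN/dt = rN(1 − N/K) = 0.206 × 11330 × (1 − 11330/14600).
1 − 11330/14600 = 0.22397; dN/dt = 0.206 × 11330 × 0.22397 = 522.75.

523 aphids per day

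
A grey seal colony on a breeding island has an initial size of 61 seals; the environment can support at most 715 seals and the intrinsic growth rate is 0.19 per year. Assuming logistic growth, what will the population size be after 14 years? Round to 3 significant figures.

409 seals

A = (K − N₀)/N₀ = (715 − 61)/61 = 10.721.
N(t) = K/(1 + A·e^(−rt)) = 715/(1 + 10.721×e^(−0.19×14)).
e^(−2.66) = 0.069948; denominator = 1 + 10.721×0.069948 = 1.7499.
N = 715/1.7499 = 408.586.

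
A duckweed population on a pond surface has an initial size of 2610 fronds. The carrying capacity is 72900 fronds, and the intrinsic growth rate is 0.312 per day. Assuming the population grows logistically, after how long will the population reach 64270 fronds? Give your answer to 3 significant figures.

A = (K − N₀)/N₀ = (72900 − 2610)/2610 = 26.931.
Solve 72900/(1 + 26.931·e^(−0.312t)) = 64270: 1 + 26.931·e^(−0.312t) = 1.1343, so e^(−0.312t) = 0.00498597.
−0.312·t = ln(0.00498597) = -5.3011, so t = 5.3011/0.312 = 16.991.

17.0 days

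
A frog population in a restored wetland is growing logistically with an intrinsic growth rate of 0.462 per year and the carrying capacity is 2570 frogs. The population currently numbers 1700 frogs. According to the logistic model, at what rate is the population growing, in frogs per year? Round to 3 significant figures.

266 frogs per year

dN/dt = rN(1 − N/K) = 0.462 × 1700 × (1 − 1700/2570).
1 − 1700/2570 = 0.33852; dN/dt = 0.462 × 1700 × 0.33852 = 265.87.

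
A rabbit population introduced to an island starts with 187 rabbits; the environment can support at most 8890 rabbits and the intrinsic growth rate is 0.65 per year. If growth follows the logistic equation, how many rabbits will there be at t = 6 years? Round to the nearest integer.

4578 rabbits

A = (K − N₀)/N₀ = (8890 − 187)/187 = 46.54.
N(t) = K/(1 + A·e^(−rt)) = 8890/(1 + 46.54×e^(−0.65×6)).
e^(−3.9) = 0.020242; denominator = 1 + 46.54×0.020242 = 1.9421.
N = 8890/1.9421 = 4577.61.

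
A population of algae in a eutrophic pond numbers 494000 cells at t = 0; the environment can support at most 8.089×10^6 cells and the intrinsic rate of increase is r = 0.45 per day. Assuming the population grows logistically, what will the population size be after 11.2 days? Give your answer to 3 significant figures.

7360000 cells

A = (K − N₀)/N₀ = (8.089×10^6 − 494000)/494000 = 15.374.
N(t) = K/(1 + A·e^(−rt)) = 8.089×10^6/(1 + 15.374×e^(−0.45×11.2)).
e^(−5.04) = 0.0064737; denominator = 1 + 15.374×0.0064737 = 1.0995.
N = 8.089×10^6/1.0995 = 7.356776×10^6.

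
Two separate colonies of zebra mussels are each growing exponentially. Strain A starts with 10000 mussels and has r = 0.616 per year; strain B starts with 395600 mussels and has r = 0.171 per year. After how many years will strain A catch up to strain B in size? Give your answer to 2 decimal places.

Set 10000·e^(0.616t) = 395600·e^(0.171t).
e^((0.616 − 0.171)t) = 395600/10000 → e^(0.445·t) = 39.56.
0.445·t = ln(39.56) = 3.6778, so t = 3.6778/0.445 = 8.2648.

8.26 years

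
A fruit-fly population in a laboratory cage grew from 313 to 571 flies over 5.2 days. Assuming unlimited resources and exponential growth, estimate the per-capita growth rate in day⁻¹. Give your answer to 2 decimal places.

0.12 per day

From N(t) = N₀·e^(rt): e^(r·5.2) = 571/313 = 1.8243.
r·5.2 = ln(1.8243) = 0.60119, so r = 0.60119/5.2 = 0.11561.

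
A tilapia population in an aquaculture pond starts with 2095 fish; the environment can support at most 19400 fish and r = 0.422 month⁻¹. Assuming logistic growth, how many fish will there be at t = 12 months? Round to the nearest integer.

18437 fish

A = (K − N₀)/N₀ = (19400 − 2095)/2095 = 8.2601.
N(t) = K/(1 + A·e^(−rt)) = 19400/(1 + 8.2601×e^(−0.422×12)).
e^(−5.064) = 0.0063202; denominator = 1 + 8.2601×0.0063202 = 1.0522.
N = 19400/1.0522 = 18437.5.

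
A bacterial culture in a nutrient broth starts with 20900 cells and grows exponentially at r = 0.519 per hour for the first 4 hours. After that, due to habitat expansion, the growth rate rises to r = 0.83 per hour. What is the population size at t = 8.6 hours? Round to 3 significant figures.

7580000 cells

Phase 1: N(4) = 20900·e^(0.519×4) = 20900·e^2.076 = 166626.
Phase 2 runs for 8.6 − 4 = 4.6 hours at r = 0.83.
N(8.6) = 166626·e^(0.83×4.6) = 166626·e^3.818 = 7.583644×10^6.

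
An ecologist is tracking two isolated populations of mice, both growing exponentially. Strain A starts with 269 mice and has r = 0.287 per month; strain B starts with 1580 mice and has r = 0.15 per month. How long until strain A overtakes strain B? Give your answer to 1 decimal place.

12.9 months

Set 269·e^(0.287t) = 1580·e^(0.15t).
e^((0.287 − 0.15)t) = 1580/269 → e^(0.137·t) = 5.8736.
0.137·t = ln(5.8736) = 1.7705, so t = 1.7705/0.137 = 12.923.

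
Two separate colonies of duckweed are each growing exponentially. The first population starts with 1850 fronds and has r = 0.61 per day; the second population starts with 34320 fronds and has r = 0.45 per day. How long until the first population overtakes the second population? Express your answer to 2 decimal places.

18.25 days

Set 1850·e^(0.61t) = 34320·e^(0.45t).
e^((0.61 − 0.45)t) = 34320/1850 → e^(0.16·t) = 18.551.
0.16·t = ln(18.551) = 2.9205, so t = 2.9205/0.16 = 18.253.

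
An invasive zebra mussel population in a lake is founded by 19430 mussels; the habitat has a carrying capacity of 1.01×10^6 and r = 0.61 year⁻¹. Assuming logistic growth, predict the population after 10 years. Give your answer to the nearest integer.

906362 mussels

A = (K − N₀)/N₀ = (1.01×10^6 − 19430)/19430 = 50.981.
N(t) = K/(1 + A·e^(−rt)) = 1.01×10^6/(1 + 50.981×e^(−0.61×10)).
e^(−6.1) = 0.0022429; denominator = 1 + 50.981×0.0022429 = 1.1143.
N = 1.01×10^6/1.1143 = 906362.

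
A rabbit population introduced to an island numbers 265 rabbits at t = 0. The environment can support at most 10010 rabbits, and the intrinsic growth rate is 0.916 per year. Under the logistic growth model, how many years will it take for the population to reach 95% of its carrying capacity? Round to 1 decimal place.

7.1 years

A = (K − N₀)/N₀ = (10010 − 265)/265 = 36.774.
Solve 10010/(1 + 36.774·e^(−0.916t)) = 9509.5: 1 + 36.774·e^(−0.916t) = 1.0526, so e^(−0.916t) = 0.00143123.
−0.916·t = ln(0.00143123) = -6.5492, so t = 6.5492/0.916 = 7.1498.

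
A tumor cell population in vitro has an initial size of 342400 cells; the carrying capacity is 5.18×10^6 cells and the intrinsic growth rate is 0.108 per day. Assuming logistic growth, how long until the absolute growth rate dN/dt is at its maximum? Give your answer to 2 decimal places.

Logistic growth is fastest at N = K/2 = 2.59×10^6.
A = (K − N₀)/N₀ = 14.129. Set K/(1 + A·e^(−rt)) = K/2 → A·e^(−rt) = 1.
e^(−0.108t) = 1/14.129 = 0.0707789, so t = ln(14.129)/0.108 = 2.6482/0.108 = 24.52.

24.52 days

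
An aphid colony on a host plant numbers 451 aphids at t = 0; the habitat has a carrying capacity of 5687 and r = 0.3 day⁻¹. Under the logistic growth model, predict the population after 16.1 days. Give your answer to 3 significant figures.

5200 aphids

A = (K − N₀)/N₀ = (5687 − 451)/451 = 11.61.
N(t) = K/(1 + A·e^(−rt)) = 5687/(1 + 11.61×e^(−0.3×16.1)).
e^(−4.83) = 0.0079865; denominator = 1 + 11.61×0.0079865 = 1.0927.
N = 5687/1.0927 = 5204.44.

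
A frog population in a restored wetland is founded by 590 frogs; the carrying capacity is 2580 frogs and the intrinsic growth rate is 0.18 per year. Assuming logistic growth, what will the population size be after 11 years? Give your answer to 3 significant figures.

A = (K − N₀)/N₀ = (2580 − 590)/590 = 3.3729.
N(t) = K/(1 + A·e^(−rt)) = 2580/(1 + 3.3729×e^(−0.18×11)).
e^(−1.98) = 0.13807; denominator = 1 + 3.3729×0.13807 = 1.4657.
N = 2580/1.4657 = 1760.26.

1760 frogs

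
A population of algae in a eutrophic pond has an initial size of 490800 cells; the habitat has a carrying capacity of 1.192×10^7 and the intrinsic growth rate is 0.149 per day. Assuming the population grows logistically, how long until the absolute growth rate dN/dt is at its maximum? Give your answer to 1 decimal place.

Logistic growth is fastest at N = K/2 = 5.96×10^6.
A = (K − N₀)/N₀ = 23.287. Set K/(1 + A·e^(−rt)) = K/2 → A·e^(−rt) = 1.
e^(−0.149t) = 1/23.287 = 0.0429426, so t = ln(23.287)/0.149 = 3.1479/0.149 = 21.127.

21.1 days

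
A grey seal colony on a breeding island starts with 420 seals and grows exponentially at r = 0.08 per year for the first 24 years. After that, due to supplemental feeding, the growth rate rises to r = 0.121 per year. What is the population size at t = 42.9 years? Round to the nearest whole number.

28202 seals

Phase 1: N(24) = 420·e^(0.08×24) = 420·e^1.92 = 2864.8.
Phase 2 runs for 42.9 − 24 = 18.9 years at r = 0.121.
N(42.9) = 2864.8·e^(0.121×18.9) = 2864.8·e^2.287 = 28202.2.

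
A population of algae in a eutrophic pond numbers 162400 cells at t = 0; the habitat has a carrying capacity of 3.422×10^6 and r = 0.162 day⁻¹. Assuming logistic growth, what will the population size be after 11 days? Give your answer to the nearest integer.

A = (K − N₀)/N₀ = (3.422×10^6 − 162400)/162400 = 20.071.
N(t) = K/(1 + A·e^(−rt)) = 3.422×10^6/(1 + 20.071×e^(−0.162×11)).
e^(−1.782) = 0.1683; denominator = 1 + 20.071×0.1683 = 4.378.
N = 3.422×10^6/4.378 = 781627.

781627 cells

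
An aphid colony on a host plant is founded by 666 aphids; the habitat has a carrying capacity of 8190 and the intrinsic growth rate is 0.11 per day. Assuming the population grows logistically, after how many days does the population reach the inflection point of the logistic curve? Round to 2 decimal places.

Logistic growth is fastest at N = K/2 = 4095.
A = (K − N₀)/N₀ = 11.297. Set K/(1 + A·e^(−rt)) = K/2 → A·e^(−rt) = 1.
e^(−0.11t) = 1/11.297 = 0.0885167, so t = ln(11.297)/0.11 = 2.4246/0.11 = 22.041.

22.04 days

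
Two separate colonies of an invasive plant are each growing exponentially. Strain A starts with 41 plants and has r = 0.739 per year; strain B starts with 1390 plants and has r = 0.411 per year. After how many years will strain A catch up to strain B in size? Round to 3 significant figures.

10.7 years

Set 41·e^(0.739t) = 1390·e^(0.411t).
e^((0.739 − 0.411)t) = 1390/41 → e^(0.328·t) = 33.902.
0.328·t = ln(33.902) = 3.5235, so t = 3.5235/0.328 = 10.742.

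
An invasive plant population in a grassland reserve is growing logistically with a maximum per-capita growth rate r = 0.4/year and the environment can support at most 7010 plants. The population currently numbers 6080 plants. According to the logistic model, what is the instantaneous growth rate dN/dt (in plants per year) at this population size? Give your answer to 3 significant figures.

dN/dt = rN(1 − N/K) = 0.4 × 6080 × (1 − 6080/7010).
1 − 6080/7010 = 0.13267; dN/dt = 0.4 × 6080 × 0.13267 = 322.65.

323 plants per year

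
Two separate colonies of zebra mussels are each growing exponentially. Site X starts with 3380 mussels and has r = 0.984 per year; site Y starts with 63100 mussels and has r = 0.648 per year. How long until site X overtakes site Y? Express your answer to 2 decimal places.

Set 3380·e^(0.984t) = 63100·e^(0.648t).
e^((0.984 − 0.648)t) = 63100/3380 → e^(0.336·t) = 18.669.
0.336·t = ln(18.669) = 2.9268, so t = 2.9268/0.336 = 8.7108.

8.71 years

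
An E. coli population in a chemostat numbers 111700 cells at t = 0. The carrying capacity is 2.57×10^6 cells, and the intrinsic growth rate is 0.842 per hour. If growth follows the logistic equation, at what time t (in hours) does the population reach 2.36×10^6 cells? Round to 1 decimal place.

6.5 hours

A = (K − N₀)/N₀ = (2.57×10^6 − 111700)/111700 = 22.008.
Solve 2.57×10^6/(1 + 22.008·e^(−0.842t)) = 2.36×10^6: 1 + 22.008·e^(−0.842t) = 1.089, so e^(−0.842t) = 0.0040432.
−0.842·t = ln(0.0040432) = -5.5107, so t = 5.5107/0.842 = 6.5448.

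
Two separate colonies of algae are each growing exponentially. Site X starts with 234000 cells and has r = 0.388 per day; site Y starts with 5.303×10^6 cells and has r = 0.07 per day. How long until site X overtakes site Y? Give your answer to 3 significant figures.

9.81 days

Set 234000·e^(0.388t) = 5.303×10^6·e^(0.07t).
e^((0.388 − 0.07)t) = 5.303×10^6/234000 → e^(0.318·t) = 22.662.
0.318·t = ln(22.662) = 3.1207, so t = 3.1207/0.318 = 9.8135.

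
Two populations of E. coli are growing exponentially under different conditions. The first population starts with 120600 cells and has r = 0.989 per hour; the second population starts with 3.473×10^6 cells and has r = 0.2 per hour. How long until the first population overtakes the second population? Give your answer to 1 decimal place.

Set 120600·e^(0.989t) = 3.473×10^6·e^(0.2t).
e^((0.989 − 0.2)t) = 3.473×10^6/120600 → e^(0.789·t) = 28.798.
0.789·t = ln(28.798) = 3.3603, so t = 3.3603/0.789 = 4.2589.

4.3 hours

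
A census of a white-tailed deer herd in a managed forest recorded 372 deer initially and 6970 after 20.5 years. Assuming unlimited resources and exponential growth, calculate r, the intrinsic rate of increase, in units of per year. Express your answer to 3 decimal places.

From N(t) = N₀·e^(rt): e^(r·20.5) = 6970/372 = 18.737.
r·20.5 = ln(18.737) = 2.9305, so r = 2.9305/20.5 = 0.14295.

0.143 per year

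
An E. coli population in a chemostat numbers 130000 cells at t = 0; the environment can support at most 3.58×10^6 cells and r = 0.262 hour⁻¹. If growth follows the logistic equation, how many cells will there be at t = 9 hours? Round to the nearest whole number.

A = (K − N₀)/N₀ = (3.58×10^6 − 130000)/130000 = 26.538.
N(t) = K/(1 + A·e^(−rt)) = 3.58×10^6/(1 + 26.538×e^(−0.262×9)).
e^(−2.358) = 0.094609; denominator = 1 + 26.538×0.094609 = 3.5108.
N = 3.58×10^6/3.5108 = 1.019715×10^6.

1019715 cells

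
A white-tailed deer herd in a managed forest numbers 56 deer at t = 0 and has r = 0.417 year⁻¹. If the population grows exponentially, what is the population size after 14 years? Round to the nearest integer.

N(t) = N₀·e^(rt) = 56 × e^(0.417×14) = 56 × e^5.838.
e^5.838 ≈ 343.09, so N ≈ 56 × 343.09 = 19213.2.

19213 deer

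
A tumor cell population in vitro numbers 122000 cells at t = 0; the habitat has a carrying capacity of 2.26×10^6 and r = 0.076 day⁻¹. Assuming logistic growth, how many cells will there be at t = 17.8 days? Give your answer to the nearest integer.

408652 cells

A = (K − N₀)/N₀ = (2.26×10^6 − 122000)/122000 = 17.525.
N(t) = K/(1 + A·e^(−rt)) = 2.26×10^6/(1 + 17.525×e^(−0.076×17.8)).
e^(−1.353) = 0.25852; denominator = 1 + 17.525×0.25852 = 5.5304.
N = 2.26×10^6/5.5304 = 408652.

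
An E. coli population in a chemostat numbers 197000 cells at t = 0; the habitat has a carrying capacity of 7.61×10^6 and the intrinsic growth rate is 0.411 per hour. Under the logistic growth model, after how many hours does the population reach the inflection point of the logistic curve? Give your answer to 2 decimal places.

Logistic growth is fastest at N = K/2 = 3.805×10^6.
A = (K − N₀)/N₀ = 37.629. Set K/(1 + A·e^(−rt)) = K/2 → A·e^(−rt) = 1.
e^(−0.411t) = 1/37.629 = 0.0265749, so t = ln(37.629)/0.411 = 3.6278/0.411 = 8.8267.

8.83 hours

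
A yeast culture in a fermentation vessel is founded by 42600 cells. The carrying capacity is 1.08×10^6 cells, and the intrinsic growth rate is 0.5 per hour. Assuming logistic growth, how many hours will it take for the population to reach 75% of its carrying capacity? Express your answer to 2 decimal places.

8.58 hours

A = (K − N₀)/N₀ = (1.08×10^6 − 42600)/42600 = 24.352.
Solve 1.08×10^6/(1 + 24.352·e^(−0.5t)) = 810000: 1 + 24.352·e^(−0.5t) = 1.3333, so e^(−0.5t) = 0.0136881.
−0.5·t = ln(0.0136881) = -4.2912, so t = 4.2912/0.5 = 8.5825.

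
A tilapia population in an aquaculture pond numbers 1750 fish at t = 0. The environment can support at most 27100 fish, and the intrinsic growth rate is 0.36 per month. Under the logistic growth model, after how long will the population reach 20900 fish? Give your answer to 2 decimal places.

A = (K − N₀)/N₀ = (27100 − 1750)/1750 = 14.486.
Solve 27100/(1 + 14.486·e^(−0.36t)) = 20900: 1 + 14.486·e^(−0.36t) = 1.2967, so e^(−0.36t) = 0.0204788.
−0.36·t = ln(0.0204788) = -3.8884, so t = 3.8884/0.36 = 10.801.

10.80 months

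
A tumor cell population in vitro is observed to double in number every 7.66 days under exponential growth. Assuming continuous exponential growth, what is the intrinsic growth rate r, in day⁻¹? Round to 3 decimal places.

r = ln(2)/t_d = 0.6931/7.66 = 0.090489.

0.090 per day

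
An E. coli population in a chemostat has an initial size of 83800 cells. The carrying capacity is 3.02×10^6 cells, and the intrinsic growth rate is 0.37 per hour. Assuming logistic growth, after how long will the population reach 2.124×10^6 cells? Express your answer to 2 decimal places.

A = (K − N₀)/N₀ = (3.02×10^6 − 83800)/83800 = 35.038.
Solve 3.02×10^6/(1 + 35.038·e^(−0.37t)) = 2.124×10^6: 1 + 35.038·e^(−0.37t) = 1.4218, so e^(−0.37t) = 0.0120396.
−0.37·t = ln(0.0120396) = -4.4196, so t = 4.4196/0.37 = 11.945.

11.94 hours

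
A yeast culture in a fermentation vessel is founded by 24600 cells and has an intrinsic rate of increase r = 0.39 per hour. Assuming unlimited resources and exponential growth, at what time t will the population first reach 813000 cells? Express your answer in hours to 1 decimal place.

9.0 hours

Set N₀·e^(rt) = 813000: e^(0.39·t) = 813000/24600 = 33.049.
0.39·t = ln(33.049) = 3.498, so t = 3.498/0.39 = 8.9692.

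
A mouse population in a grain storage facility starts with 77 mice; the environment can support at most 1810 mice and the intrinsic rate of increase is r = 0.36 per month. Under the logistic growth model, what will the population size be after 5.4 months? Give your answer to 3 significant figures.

429 mice

A = (K − N₀)/N₀ = (1810 − 77)/77 = 22.506.
N(t) = K/(1 + A·e^(−rt)) = 1810/(1 + 22.506×e^(−0.36×5.4)).
e^(−1.944) = 0.14313; denominator = 1 + 22.506×0.14313 = 4.2214.
N = 1810/4.2214 = 428.772.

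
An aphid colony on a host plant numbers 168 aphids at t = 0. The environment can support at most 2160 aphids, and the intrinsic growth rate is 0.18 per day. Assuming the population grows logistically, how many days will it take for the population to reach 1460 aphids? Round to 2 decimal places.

A = (K − N₀)/N₀ = (2160 − 168)/168 = 11.857.
Solve 2160/(1 + 11.857·e^(−0.18t)) = 1460: 1 + 11.857·e^(−0.18t) = 1.4795, so e^(−0.18t) = 0.0404357.
−0.18·t = ln(0.0404357) = -3.208, so t = 3.208/0.18 = 17.822.

17.82 days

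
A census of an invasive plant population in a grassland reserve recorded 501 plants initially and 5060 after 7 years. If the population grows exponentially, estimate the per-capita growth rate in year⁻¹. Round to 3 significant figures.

From N(t) = N₀·e^(rt): e^(r·7) = 5060/501 = 10.1.
r·7 = ln(10.1) = 2.3125, so r = 2.3125/7 = 0.33036.

0.330 per year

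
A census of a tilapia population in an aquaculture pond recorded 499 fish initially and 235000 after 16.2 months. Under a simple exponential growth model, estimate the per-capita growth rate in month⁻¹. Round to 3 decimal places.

From N(t) = N₀·e^(rt): e^(r·16.2) = 235000/499 = 470.94.
r·16.2 = ln(470.94) = 6.1547, so r = 6.1547/16.2 = 0.37992.

0.380 per month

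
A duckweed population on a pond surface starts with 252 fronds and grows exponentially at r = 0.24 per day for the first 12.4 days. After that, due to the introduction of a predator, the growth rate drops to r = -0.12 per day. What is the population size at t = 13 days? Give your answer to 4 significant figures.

4598 fronds

Phase 1: N(12.4) = 252·e^(0.24×12.4) = 252·e^2.976 = 4941.52.
Phase 2 runs for 13 − 12.4 = 0.6 days at r = -0.12.
N(13) = 4941.52·e^(-0.12×0.6) = 4941.52·e^-0.072 = 4598.24.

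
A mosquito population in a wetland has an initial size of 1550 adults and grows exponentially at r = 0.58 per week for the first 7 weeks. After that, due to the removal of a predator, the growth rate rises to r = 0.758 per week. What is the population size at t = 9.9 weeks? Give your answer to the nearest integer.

Phase 1: N(7) = 1550·e^(0.58×7) = 1550·e^4.06 = 89860.2.
Phase 2 runs for 9.9 − 7 = 2.9 weeks at r = 0.758.
N(9.9) = 89860.2·e^(0.758×2.9) = 89860.2·e^2.198 = 809531.

809531 adults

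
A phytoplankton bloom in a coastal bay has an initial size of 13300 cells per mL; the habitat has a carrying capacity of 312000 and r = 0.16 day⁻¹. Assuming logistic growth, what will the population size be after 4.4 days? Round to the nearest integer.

25768 cells per mL

A = (K − N₀)/N₀ = (312000 − 13300)/13300 = 22.459.
N(t) = K/(1 + A·e^(−rt)) = 312000/(1 + 22.459×e^(−0.16×4.4)).
e^(−0.704) = 0.4946; denominator = 1 + 22.459×0.4946 = 12.108.
N = 312000/12.108 = 25767.8.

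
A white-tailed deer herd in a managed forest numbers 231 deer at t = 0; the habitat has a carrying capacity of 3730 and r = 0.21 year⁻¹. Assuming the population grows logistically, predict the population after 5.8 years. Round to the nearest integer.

681 deer

A = (K − N₀)/N₀ = (3730 − 231)/231 = 15.147.
N(t) = K/(1 + A·e^(−rt)) = 3730/(1 + 15.147×e^(−0.21×5.8)).
e^(−1.218) = 0.29582; denominator = 1 + 15.147×0.29582 = 5.4809.
N = 3730/5.4809 = 680.55.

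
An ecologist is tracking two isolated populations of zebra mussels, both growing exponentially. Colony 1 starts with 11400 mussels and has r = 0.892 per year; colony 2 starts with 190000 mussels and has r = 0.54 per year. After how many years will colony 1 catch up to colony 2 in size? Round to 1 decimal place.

8.0 years

Set 11400·e^(0.892t) = 190000·e^(0.54t).
e^((0.892 − 0.54)t) = 190000/11400 → e^(0.352·t) = 16.667.
0.352·t = ln(16.667) = 2.8134, so t = 2.8134/0.352 = 7.9926.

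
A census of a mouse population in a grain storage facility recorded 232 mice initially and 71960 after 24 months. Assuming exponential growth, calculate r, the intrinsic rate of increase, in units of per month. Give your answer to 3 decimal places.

From N(t) = N₀·e^(rt): e^(r·24) = 71960/232 = 310.17.
r·24 = ln(310.17) = 5.7371, so r = 5.7371/24 = 0.23905.

0.239 per month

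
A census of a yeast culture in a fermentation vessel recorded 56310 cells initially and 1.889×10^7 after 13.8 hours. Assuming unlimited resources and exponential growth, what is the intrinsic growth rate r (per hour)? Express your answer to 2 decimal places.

0.42 per hour

From N(t) = N₀·e^(rt): e^(r·13.8) = 1.889×10^7/56310 = 335.46.
r·13.8 = ln(335.46) = 5.8155, so r = 5.8155/13.8 = 0.42141.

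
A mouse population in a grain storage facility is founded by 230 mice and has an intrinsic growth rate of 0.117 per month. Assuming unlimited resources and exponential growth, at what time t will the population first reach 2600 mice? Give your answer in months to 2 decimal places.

20.73 months

Set N₀·e^(rt) = 2600: e^(0.117·t) = 2600/230 = 11.304.
0.117·t = ln(11.304) = 2.4252, so t = 2.4252/0.117 = 20.728.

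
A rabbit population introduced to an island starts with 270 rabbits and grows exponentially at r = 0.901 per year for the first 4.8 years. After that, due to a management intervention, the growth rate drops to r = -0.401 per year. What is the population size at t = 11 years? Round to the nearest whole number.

Phase 1: N(4.8) = 270·e^(0.901×4.8) = 270·e^4.325 = 20398.6.
Phase 2 runs for 11 − 4.8 = 6.2 years at r = -0.401.
N(11) = 20398.6·e^(-0.401×6.2) = 20398.6·e^-2.486 = 1697.69.

1698 rabbits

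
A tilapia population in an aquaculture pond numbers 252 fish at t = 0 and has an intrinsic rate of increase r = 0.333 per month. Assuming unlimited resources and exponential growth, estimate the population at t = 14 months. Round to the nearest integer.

26674 fish

N(t) = N₀·e^(rt) = 252 × e^(0.333×14) = 252 × e^4.662.
e^4.662 ≈ 105.85, so N ≈ 252 × 105.85 = 26673.6.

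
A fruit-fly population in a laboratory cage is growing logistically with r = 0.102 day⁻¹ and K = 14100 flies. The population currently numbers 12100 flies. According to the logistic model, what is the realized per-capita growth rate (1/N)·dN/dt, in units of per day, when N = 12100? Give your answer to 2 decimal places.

(1/N)·dN/dt = r(1 − N/K) = 0.102 × (1 − 12100/14100).
= 0.102 × 0.14184 = 0.014468.

0.01 per day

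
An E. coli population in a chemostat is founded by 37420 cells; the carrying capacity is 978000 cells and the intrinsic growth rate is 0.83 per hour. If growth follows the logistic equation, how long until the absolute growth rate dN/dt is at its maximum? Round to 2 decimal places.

Logistic growth is fastest at N = K/2 = 489000.
A = (K − N₀)/N₀ = 25.136. Set K/(1 + A·e^(−rt)) = K/2 → A·e^(−rt) = 1.
e^(−0.83t) = 1/25.136 = 0.039784, so t = ln(25.136)/0.83 = 3.2243/0.83 = 3.8847.

3.88 hours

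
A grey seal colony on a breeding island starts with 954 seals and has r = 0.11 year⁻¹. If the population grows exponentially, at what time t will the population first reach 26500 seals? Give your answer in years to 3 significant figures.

Set N₀·e^(rt) = 26500: e^(0.11·t) = 26500/954 = 27.778.
0.11·t = ln(27.778) = 3.3242, so t = 3.3242/0.11 = 30.22.

30.2 years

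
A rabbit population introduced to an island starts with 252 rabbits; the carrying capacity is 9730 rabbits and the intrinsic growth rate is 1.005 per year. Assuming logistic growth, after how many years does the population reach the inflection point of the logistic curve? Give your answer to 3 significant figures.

Logistic growth is fastest at N = K/2 = 4865.
A = (K − N₀)/N₀ = 37.611. Set K/(1 + A·e^(−rt)) = K/2 → A·e^(−rt) = 1.
e^(−1.005t) = 1/37.611 = 0.0265879, so t = ln(37.611)/1.005 = 3.6273/1.005 = 3.6093.

3.61 years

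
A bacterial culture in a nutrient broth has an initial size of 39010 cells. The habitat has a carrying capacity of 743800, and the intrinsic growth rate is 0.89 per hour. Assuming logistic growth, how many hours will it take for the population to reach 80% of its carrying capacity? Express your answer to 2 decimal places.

4.81 hours

A = (K − N₀)/N₀ = (743800 − 39010)/39010 = 18.067.
Solve 743800/(1 + 18.067·e^(−0.89t)) = 595040: 1 + 18.067·e^(−0.89t) = 1.25, so e^(−0.89t) = 0.0138375.
−0.89·t = ln(0.0138375) = -4.2804, so t = 4.2804/0.89 = 4.8094.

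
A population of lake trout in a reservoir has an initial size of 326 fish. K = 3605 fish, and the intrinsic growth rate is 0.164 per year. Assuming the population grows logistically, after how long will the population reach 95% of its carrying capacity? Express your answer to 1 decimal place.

A = (K − N₀)/N₀ = (3605 − 326)/326 = 10.058.
Solve 3605/(1 + 10.058·e^(−0.164t)) = 3424.75: 1 + 10.058·e^(−0.164t) = 1.0526, so e^(−0.164t) = 0.00523266.
−0.164·t = ln(0.00523266) = -5.2528, so t = 5.2528/0.164 = 32.029.

32.0 years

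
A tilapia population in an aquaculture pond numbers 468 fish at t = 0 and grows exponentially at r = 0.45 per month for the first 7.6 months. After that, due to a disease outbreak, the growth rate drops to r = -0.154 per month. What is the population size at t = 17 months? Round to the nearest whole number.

3364 fish

Phase 1: N(7.6) = 468·e^(0.45×7.6) = 468·e^3.42 = 14306.5.
Phase 2 runs for 17 − 7.6 = 9.4 months at r = -0.154.
N(17) = 14306.5·e^(-0.154×9.4) = 14306.5·e^-1.448 = 3363.94.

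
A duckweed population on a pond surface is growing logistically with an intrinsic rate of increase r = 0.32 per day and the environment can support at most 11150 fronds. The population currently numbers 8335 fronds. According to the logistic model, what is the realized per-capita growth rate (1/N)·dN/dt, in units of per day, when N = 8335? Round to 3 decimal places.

(1/N)·dN/dt = r(1 − N/K) = 0.32 × (1 − 8335/11150).
= 0.32 × 0.25247 = 0.080789.

0.081 per day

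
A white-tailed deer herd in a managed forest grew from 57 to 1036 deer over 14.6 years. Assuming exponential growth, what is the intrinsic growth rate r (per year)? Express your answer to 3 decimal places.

From N(t) = N₀·e^(rt): e^(r·14.6) = 1036/57 = 18.175.
r·14.6 = ln(18.175) = 2.9001, so r = 2.9001/14.6 = 0.19864.

0.199 per year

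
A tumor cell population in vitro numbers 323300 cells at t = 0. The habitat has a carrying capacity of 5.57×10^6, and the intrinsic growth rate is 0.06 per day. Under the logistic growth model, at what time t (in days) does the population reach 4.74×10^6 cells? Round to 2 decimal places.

A = (K − N₀)/N₀ = (5.57×10^6 − 323300)/323300 = 16.229.
Solve 5.57×10^6/(1 + 16.229·e^(−0.06t)) = 4.74×10^6: 1 + 16.229·e^(−0.06t) = 1.1751, so e^(−0.06t) = 0.0107899.
−0.06·t = ln(0.0107899) = -4.5291, so t = 4.5291/0.06 = 75.486.

75.49 days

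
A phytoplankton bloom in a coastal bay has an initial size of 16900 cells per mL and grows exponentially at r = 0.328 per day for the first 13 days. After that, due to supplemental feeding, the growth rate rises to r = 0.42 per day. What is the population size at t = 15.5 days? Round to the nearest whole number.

Phase 1: N(13) = 16900·e^(0.328×13) = 16900·e^4.264 = 1.201485×10^6.
Phase 2 runs for 15.5 − 13 = 2.5 days at r = 0.42.
N(15.5) = 1.201485×10^6·e^(0.42×2.5) = 1.201485×10^6·e^1.05 = 3.433425×10^6.

3433425 cells per mL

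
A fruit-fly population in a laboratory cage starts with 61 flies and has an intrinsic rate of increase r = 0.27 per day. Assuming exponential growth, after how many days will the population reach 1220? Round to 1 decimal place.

Set N₀·e^(rt) = 1220: e^(0.27·t) = 1220/61 = 20.
0.27·t = ln(20) = 2.9957, so t = 2.9957/0.27 = 11.095.

11.1 days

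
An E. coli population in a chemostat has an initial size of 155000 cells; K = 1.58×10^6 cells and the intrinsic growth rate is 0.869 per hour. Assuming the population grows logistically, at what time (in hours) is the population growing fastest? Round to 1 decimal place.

2.6 hours

Logistic growth is fastest at N = K/2 = 790000.
A = (K − N₀)/N₀ = 9.1935. Set K/(1 + A·e^(−rt)) = K/2 → A·e^(−rt) = 1.
e^(−0.869t) = 1/9.1935 = 0.108772, so t = ln(9.1935)/0.869 = 2.2185/0.869 = 2.5529.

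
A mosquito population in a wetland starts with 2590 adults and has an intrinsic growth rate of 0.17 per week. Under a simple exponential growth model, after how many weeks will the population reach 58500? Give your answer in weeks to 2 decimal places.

Set N₀·e^(rt) = 58500: e^(0.17·t) = 58500/2590 = 22.587.
0.17·t = ln(22.587) = 3.1174, so t = 3.1174/0.17 = 18.337.

18.34 weeks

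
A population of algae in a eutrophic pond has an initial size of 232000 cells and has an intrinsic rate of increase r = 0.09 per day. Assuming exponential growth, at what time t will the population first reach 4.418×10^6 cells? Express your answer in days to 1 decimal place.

Set N₀·e^(rt) = 4.418×10^6: e^(0.09·t) = 4.418×10^6/232000 = 19.043.
0.09·t = ln(19.043) = 2.9467, so t = 2.9467/0.09 = 32.741.

32.7 days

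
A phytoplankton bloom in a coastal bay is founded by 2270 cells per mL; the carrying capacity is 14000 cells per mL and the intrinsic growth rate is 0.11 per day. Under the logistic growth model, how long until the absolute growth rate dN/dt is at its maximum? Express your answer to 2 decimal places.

Logistic growth is fastest at N = K/2 = 7000.
A = (K − N₀)/N₀ = 5.1674. Set K/(1 + A·e^(−rt)) = K/2 → A·e^(−rt) = 1.
e^(−0.11t) = 1/5.1674 = 0.193521, so t = ln(5.1674)/0.11 = 1.6424/0.11 = 14.931.

14.93 days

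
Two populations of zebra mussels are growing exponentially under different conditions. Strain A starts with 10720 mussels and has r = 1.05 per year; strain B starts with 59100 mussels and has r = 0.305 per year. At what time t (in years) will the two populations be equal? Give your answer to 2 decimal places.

Set 10720·e^(1.05t) = 59100·e^(0.305t).
e^((1.05 − 0.305)t) = 59100/10720 → e^(0.745·t) = 5.5131.
0.745·t = ln(5.5131) = 1.7071, so t = 1.7071/0.745 = 2.2914.

2.29 years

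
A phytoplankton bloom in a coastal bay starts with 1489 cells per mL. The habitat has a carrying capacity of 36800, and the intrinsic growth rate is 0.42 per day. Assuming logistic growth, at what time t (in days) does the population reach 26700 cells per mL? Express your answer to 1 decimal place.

A = (K − N₀)/N₀ = (36800 − 1489)/1489 = 23.715.
Solve 36800/(1 + 23.715·e^(−0.42t)) = 26700: 1 + 23.715·e^(−0.42t) = 1.3783, so e^(−0.42t) = 0.0159513.
−0.42·t = ln(0.0159513) = -4.1382, so t = 4.1382/0.42 = 9.8529.

9.9 days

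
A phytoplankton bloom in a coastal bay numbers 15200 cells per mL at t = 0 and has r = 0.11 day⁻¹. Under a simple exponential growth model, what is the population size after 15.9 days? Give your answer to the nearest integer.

N(t) = N₀·e^(rt) = 15200 × e^(0.11×15.9) = 15200 × e^1.749.
e^1.749 ≈ 5.7489, so N ≈ 15200 × 5.7489 = 87382.5.

87383 cells per mL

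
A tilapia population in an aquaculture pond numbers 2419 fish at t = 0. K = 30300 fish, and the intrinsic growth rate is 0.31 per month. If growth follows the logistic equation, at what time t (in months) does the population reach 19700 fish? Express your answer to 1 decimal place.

9.9 months

A = (K − N₀)/N₀ = (30300 − 2419)/2419 = 11.526.
Solve 30300/(1 + 11.526·e^(−0.31t)) = 19700: 1 + 11.526·e^(−0.31t) = 1.5381, so e^(−0.31t) = 0.0466839.
−0.31·t = ln(0.0466839) = -3.0644, so t = 3.0644/0.31 = 9.885.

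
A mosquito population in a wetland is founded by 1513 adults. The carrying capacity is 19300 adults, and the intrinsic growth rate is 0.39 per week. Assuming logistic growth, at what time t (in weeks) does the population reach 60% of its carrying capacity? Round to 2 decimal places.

A = (K − N₀)/N₀ = (19300 − 1513)/1513 = 11.756.
Solve 19300/(1 + 11.756·e^(−0.39t)) = 11580: 1 + 11.756·e^(−0.39t) = 1.6667, so e^(−0.39t) = 0.0567081.
−0.39·t = ln(0.0567081) = -2.8698, so t = 2.8698/0.39 = 7.3586.

7.36 weeks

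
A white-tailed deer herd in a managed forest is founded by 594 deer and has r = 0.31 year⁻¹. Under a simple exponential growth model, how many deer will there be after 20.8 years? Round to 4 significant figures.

N(t) = N₀·e^(rt) = 594 × e^(0.31×20.8) = 594 × e^6.448.
e^6.448 ≈ 631.44, so N ≈ 594 × 631.44 = 375074.

375100 deer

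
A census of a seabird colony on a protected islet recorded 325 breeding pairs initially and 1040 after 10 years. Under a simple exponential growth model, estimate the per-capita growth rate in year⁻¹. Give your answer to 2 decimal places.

From N(t) = N₀·e^(rt): e^(r·10) = 1040/325 = 3.2.
r·10 = ln(3.2) = 1.1632, so r = 1.1632/10 = 0.11632.

0.12 per year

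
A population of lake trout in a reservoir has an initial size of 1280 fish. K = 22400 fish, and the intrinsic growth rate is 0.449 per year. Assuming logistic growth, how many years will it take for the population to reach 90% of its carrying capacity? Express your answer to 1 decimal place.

A = (K − N₀)/N₀ = (22400 − 1280)/1280 = 16.5.
Solve 22400/(1 + 16.5·e^(−0.449t)) = 20160: 1 + 16.5·e^(−0.449t) = 1.1111, so e^(−0.449t) = 0.00673401.
−0.449·t = ln(0.00673401) = -5.0006, so t = 5.0006/0.449 = 11.137.

11.1 years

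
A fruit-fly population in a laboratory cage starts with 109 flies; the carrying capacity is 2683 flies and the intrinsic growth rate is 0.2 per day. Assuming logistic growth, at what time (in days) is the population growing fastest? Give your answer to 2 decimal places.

Logistic growth is fastest at N = K/2 = 1341.5.
A = (K − N₀)/N₀ = 23.615. Set K/(1 + A·e^(−rt)) = K/2 → A·e^(−rt) = 1.
e^(−0.2t) = 1/23.615 = 0.0423465, so t = ln(23.615)/0.2 = 3.1619/0.2 = 15.809.

15.81 days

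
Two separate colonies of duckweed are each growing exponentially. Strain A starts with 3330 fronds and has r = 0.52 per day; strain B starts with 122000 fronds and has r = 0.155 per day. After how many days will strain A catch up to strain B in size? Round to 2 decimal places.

9.87 days

Set 3330·e^(0.52t) = 122000·e^(0.155t).
e^((0.52 − 0.155)t) = 122000/3330 → e^(0.365·t) = 36.637.
0.365·t = ln(36.637) = 3.601, so t = 3.601/0.365 = 9.8659.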